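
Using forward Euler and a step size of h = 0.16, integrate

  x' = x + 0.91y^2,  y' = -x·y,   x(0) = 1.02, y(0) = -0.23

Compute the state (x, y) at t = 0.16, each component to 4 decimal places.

Euler on (x,y): x_{n+1} = x_n + h·x', y_{n+1} = y_n + h·y'.
0.000000: (1.020000, -0.230000); f=(1.068139, 0.234600) → (1.190902, -0.192464)
(x(0.16), y(0.16)) ≈ (1.1909, -0.1925)

1.1909, -0.1925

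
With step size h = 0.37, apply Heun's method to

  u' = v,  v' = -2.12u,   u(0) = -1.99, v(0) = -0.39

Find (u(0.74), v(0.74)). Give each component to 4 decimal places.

Heun on (u,v): k1 = f(x_n, state_n); k2 = f(x_n + h, state_n + h·k1); state_{n+1} = state_n + (h/2)·(k1 + k2).
0.000000: (-1.990000, -0.390000)
  k1 = (-0.390000, 4.218800)
  predictor → (-2.134300, 1.170956)
  k2 = (1.170956, 4.524716)
  → (-1.845523, 1.227550)
0.370000: (-1.845523, 1.227550)
  k1 = (1.227550, 3.912509)
  predictor → (-1.391329, 2.675179)
  k2 = (2.675179, 2.949618)
  → (-1.123518, 2.497044)
(u(0.74), v(0.74)) ≈ (-1.1235, 2.4970)

-1.1235, 2.4970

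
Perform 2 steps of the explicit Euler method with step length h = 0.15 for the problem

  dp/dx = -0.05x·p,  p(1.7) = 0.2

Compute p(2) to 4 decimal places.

0.1947

Euler: p_{n+1} = p_n + h·f(x_n, p_n).
x=1.700000, p=0.200000: f=-0.017000 → p ← 0.200000 + 0.15·(-0.017000) = 0.197450
x=1.850000, p=0.197450: f=-0.018264 → p ← 0.197450 + 0.15·(-0.018264) = 0.194710
p(2) ≈ 0.1947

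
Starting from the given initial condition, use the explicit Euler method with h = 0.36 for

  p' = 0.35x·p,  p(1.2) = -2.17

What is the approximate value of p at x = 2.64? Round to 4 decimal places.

Euler: p_{n+1} = p_n + h·f(x_n, p_n).
x=1.200000, p=-2.170000: f=-0.911400 → p ← -2.170000 + 0.36·(-0.911400) = -2.498104
x=1.560000, p=-2.498104: f=-1.363965 → p ← -2.498104 + 0.36·(-1.363965) = -2.989131
x=1.920000, p=-2.989131: f=-2.008696 → p ← -2.989131 + 0.36·(-2.008696) = -3.712262
x=2.280000, p=-3.712262: f=-2.962385 → p ← -3.712262 + 0.36·(-2.962385) = -4.778721
p(2.64) ≈ -4.7787

-4.7787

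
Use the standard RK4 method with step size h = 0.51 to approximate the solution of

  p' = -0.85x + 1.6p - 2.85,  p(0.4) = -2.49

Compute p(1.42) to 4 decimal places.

RK4: k1 = f(x_n, p_n); k2 = f(x_n + h/2, p_n + (h/2)·k1); k3 = f(x_n + h/2, p_n + (h/2)·k2); k4 = f(x_n + h, p_n + h·k3); p_{n+1} = p_n + (h/6)·(k1 + 2k2 + 2k3 + k4).
x=0.400000, p=-2.490000:
  k1 = f(0.400000, -2.490000) = -7.174000
  k2 = f(0.655000, -4.319370) = -10.317742
  k3 = f(0.655000, -5.121024) = -11.600389
  k4 = f(0.910000, -8.406198) = -17.073417
  p ← -2.490000 + (0.51/6)·(k1 + 2k2 + 2k3 + k4) = -8.277113
x=0.910000, p=-8.277113:
  k1 = f(0.910000, -8.277113) = -16.866880
  k2 = f(1.165000, -12.578167) = -23.965317
  k3 = f(1.165000, -14.388269) = -26.861480
  k4 = f(1.420000, -21.976467) = -39.219348
  p ← -8.277113 + (0.51/6)·(k1 + 2k2 + 2k3 + k4) = -21.684998
p(1.42) ≈ -21.6850

-21.6850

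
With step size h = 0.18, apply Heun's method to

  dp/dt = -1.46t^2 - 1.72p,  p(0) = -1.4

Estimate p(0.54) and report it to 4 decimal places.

Heun: k1 = f(t_n, p_n); k2 = f(t_n + h, p_n + h·k1); p_{n+1} = p_n + (h/2)·(k1 + k2).
t=0.000000, p=-1.400000:
  k1 = f(0.000000, -1.400000) = 2.408000
  k2 = f(0.180000, -0.966560) = 1.615179
  p ← -1.400000 + (0.18/2)·(2.408000 + 1.615179) = -1.037914
t=0.180000, p=-1.037914:
  k1 = f(0.180000, -1.037914) = 1.737908
  k2 = f(0.360000, -0.725090) = 1.057940
  p ← -1.037914 + (0.18/2)·(1.737908 + 1.057940) = -0.786288
t=0.360000, p=-0.786288:
  k1 = f(0.360000, -0.786288) = 1.163199
  k2 = f(0.540000, -0.576912) = 0.566552
  p ← -0.786288 + (0.18/2)·(1.163199 + 0.566552) = -0.630610
p(0.54) ≈ -0.6306

-0.6306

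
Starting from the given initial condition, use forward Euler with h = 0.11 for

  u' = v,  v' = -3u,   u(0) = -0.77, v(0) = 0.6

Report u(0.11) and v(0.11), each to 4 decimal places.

-0.7040, 0.8541

Euler on (u,v): u_{n+1} = u_n + h·u', v_{n+1} = v_n + h·v'.
0.000000: (-0.770000, 0.600000); f=(0.600000, 2.310000) → (-0.704000, 0.854100)
(u(0.11), v(0.11)) ≈ (-0.7040, 0.8541)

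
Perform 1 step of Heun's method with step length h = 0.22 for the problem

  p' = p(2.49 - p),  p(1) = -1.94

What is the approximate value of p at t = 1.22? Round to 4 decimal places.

-5.5488

Heun: k1 = f(t_n, p_n); k2 = f(t_n + h, p_n + h·k1); p_{n+1} = p_n + (h/2)·(k1 + k2).
t=1.000000, p=-1.940000:
  k1 = f(1.000000, -1.940000) = -8.594200
  k2 = f(1.220000, -3.830724) = -24.212949
  p ← -1.940000 + (0.22/2)·(-8.594200 + (-24.212949)) = -5.548786
p(1.22) ≈ -5.5488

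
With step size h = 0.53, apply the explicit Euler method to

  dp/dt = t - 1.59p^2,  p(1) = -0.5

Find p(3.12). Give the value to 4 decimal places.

Euler: p_{n+1} = p_n + h·f(t_n, p_n).
t=1.000000, p=-0.500000: f=0.602500 → p ← -0.500000 + 0.53·0.602500 = -0.180675
t=1.530000, p=-0.180675: f=1.478097 → p ← -0.180675 + 0.53·1.478097 = 0.602716
t=2.060000, p=0.602716: f=1.482405 → p ← 0.602716 + 0.53·1.482405 = 1.388391
t=2.590000, p=1.388391: f=-0.474932 → p ← 1.388391 + 0.53·(-0.474932) = 1.136677
p(3.12) ≈ 1.1367

1.1367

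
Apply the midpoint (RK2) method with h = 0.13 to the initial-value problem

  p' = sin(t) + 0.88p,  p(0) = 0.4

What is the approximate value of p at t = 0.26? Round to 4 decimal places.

Midpoint: k1 = f(t_n, p_n); k2 = f(t_n + h/2, p_n + (h/2)·k1); p_{n+1} = p_n + h·k2.
t=0.000000, p=0.400000:
  k1 = f(0.000000, 0.400000) = 0.352000
  k2 = f(0.065000, 0.422880) = 0.437089
  p ← 0.400000 + 0.13·0.437089 = 0.456822
t=0.130000, p=0.456822:
  k1 = f(0.130000, 0.456822) = 0.531637
  k2 = f(0.195000, 0.491378) = 0.626179
  p ← 0.456822 + 0.13·0.626179 = 0.538225
p(0.26) ≈ 0.5382

0.5382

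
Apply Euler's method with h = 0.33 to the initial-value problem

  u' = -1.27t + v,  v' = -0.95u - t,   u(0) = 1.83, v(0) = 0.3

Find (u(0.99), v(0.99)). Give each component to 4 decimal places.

1.0979, -1.7382

Euler on (u,v): u_{n+1} = u_n + h·u', v_{n+1} = v_n + h·v'.
0.000000: (1.830000, 0.300000); f=(0.300000, -1.738500) → (1.929000, -0.273705)
0.330000: (1.929000, -0.273705); f=(-0.692805, -2.162550) → (1.700374, -0.987347)
0.660000: (1.700374, -0.987347); f=(-1.825547, -2.275356) → (1.097944, -1.738214)
(u(0.99), v(0.99)) ≈ (1.0979, -1.7382)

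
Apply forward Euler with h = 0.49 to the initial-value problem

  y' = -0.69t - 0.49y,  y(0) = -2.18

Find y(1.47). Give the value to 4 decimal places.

-1.4138

Euler: y_{n+1} = y_n + h·f(t_n, y_n).
t=0.000000, y=-2.180000: f=1.068200 → y ← -2.180000 + 0.49·1.068200 = -1.656582
t=0.490000, y=-1.656582: f=0.473625 → y ← -1.656582 + 0.49·0.473625 = -1.424506
t=0.980000, y=-1.424506: f=0.021808 → y ← -1.424506 + 0.49·0.021808 = -1.413820
y(1.47) ≈ -1.4138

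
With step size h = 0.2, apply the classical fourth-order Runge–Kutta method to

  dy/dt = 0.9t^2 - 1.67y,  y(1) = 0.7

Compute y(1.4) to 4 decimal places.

RK4: k1 = f(t_n, y_n); k2 = f(t_n + h/2, y_n + (h/2)·k1); k3 = f(t_n + h/2, y_n + (h/2)·k2); k4 = f(t_n + h, y_n + h·k3); y_{n+1} = y_n + (h/6)·(k1 + 2k2 + 2k3 + k4).
t=1.000000, y=0.700000:
  k1 = f(1.000000, 0.700000) = -0.269000
  k2 = f(1.100000, 0.673100) = -0.035077
  k3 = f(1.100000, 0.696492) = -0.074142
  k4 = f(1.200000, 0.685172) = 0.151763
  y ← 0.700000 + (0.2/6)·(k1 + 2k2 + 2k3 + k4) = 0.688811
t=1.200000, y=0.688811:
  k1 = f(1.200000, 0.688811) = 0.145686
  k2 = f(1.300000, 0.703379) = 0.346356
  k3 = f(1.300000, 0.723446) = 0.312844
  k4 = f(1.400000, 0.751380) = 0.509196
  y ← 0.688811 + (0.2/6)·(k1 + 2k2 + 2k3 + k4) = 0.754587
y(1.4) ≈ 0.7546

0.7546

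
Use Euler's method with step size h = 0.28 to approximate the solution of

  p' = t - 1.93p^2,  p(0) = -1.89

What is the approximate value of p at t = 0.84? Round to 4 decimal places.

-84.5551

Euler: p_{n+1} = p_n + h·f(t_n, p_n).
t=0.000000, p=-1.890000: f=-6.894153 → p ← -1.890000 + 0.28·(-6.894153) = -3.820363
t=0.280000, p=-3.820363: f=-27.888682 → p ← -3.820363 + 0.28·(-27.888682) = -11.629194
t=0.560000, p=-11.629194: f=-260.449632 → p ← -11.629194 + 0.28·(-260.449632) = -84.555091
p(0.84) ≈ -84.5551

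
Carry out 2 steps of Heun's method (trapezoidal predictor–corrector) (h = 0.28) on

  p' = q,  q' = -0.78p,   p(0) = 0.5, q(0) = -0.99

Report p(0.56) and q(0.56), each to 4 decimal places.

-0.0981, -1.0816

Heun on (p,q): k1 = f(s_n, state_n); k2 = f(s_n + h, state_n + h·k1); state_{n+1} = state_n + (h/2)·(k1 + k2).
0.000000: (0.500000, -0.990000)
  k1 = (-0.990000, -0.390000)
  predictor → (0.222800, -1.099200)
  k2 = (-1.099200, -0.173784)
  → (0.207512, -1.068930)
0.280000: (0.207512, -1.068930)
  k1 = (-1.068930, -0.161859)
  predictor → (-0.091788, -1.114250)
  k2 = (-1.114250, 0.071595)
  → (-0.098133, -1.081567)
(p(0.56), q(0.56)) ≈ (-0.0981, -1.0816)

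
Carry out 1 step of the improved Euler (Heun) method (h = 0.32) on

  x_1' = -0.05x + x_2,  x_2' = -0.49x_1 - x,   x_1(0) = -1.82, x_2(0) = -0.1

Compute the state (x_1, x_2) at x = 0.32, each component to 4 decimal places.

Heun on (x_1,x_2): k1 = f(x_n, state_n); k2 = f(x_n + h, state_n + h·k1); state_{n+1} = state_n + (h/2)·(k1 + k2).
0.000000: (-1.820000, -0.100000)
  k1 = (-0.100000, 0.891800)
  predictor → (-1.852000, 0.185376)
  k2 = (0.169376, 0.587480)
  → (-1.808900, 0.136685)
(x_1(0.32), x_2(0.32)) ≈ (-1.8089, 0.1367)

-1.8089, 0.1367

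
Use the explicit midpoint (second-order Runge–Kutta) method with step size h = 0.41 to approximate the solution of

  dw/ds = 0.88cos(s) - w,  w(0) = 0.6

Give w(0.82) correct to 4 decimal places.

0.6877

Midpoint: k1 = f(s_n, w_n); k2 = f(s_n + h/2, w_n + (h/2)·k1); w_{n+1} = w_n + h·k2.
s=0.000000, w=0.600000:
  k1 = f(0.000000, 0.600000) = 0.280000
  k2 = f(0.205000, 0.657400) = 0.204174
  w ← 0.600000 + 0.41·0.204174 = 0.683711
s=0.410000, w=0.683711:
  k1 = f(0.410000, 0.683711) = 0.123355
  k2 = f(0.615000, 0.708999) = 0.009762
  w ← 0.683711 + 0.41·0.009762 = 0.687713
w(0.82) ≈ 0.6877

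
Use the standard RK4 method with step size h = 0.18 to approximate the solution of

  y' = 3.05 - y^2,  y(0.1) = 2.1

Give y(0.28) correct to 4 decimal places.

1.9269

RK4: k1 = f(x_n, y_n); k2 = f(x_n + h/2, y_n + (h/2)·k1); k3 = f(x_n + h/2, y_n + (h/2)·k2); k4 = f(x_n + h, y_n + h·k3); y_{n+1} = y_n + (h/6)·(k1 + 2k2 + 2k3 + k4).
x=0.100000, y=2.100000:
  k1 = f(0.100000, 2.100000) = -1.360000
  k2 = f(0.190000, 1.977600) = -0.860902
  k3 = f(0.190000, 2.022519) = -1.040582
  k4 = f(0.280000, 1.912695) = -0.608403
  y ← 2.100000 + (0.18/6)·(k1 + 2k2 + 2k3 + k4) = 1.926859
y(0.28) ≈ 1.9269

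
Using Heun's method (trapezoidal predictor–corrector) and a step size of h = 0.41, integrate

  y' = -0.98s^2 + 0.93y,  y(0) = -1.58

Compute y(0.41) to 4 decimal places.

-2.3311

Heun: k1 = f(s_n, y_n); k2 = f(s_n + h, y_n + h·k1); y_{n+1} = y_n + (h/2)·(k1 + k2).
s=0.000000, y=-1.580000:
  k1 = f(0.000000, -1.580000) = -1.469400
  k2 = f(0.410000, -2.182454) = -2.194420
  y ← -1.580000 + (0.41/2)·(-1.469400 + (-2.194420)) = -2.331083
y(0.41) ≈ -2.3311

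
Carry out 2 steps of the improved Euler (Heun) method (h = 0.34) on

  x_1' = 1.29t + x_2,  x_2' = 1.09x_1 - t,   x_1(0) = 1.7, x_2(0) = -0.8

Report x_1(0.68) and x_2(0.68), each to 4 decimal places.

1.8205, 0.1551

Heun on (x_1,x_2): k1 = f(t_n, state_n); k2 = f(t_n + h, state_n + h·k1); state_{n+1} = state_n + (h/2)·(k1 + k2).
0.000000: (1.700000, -0.800000)
  k1 = (-0.800000, 1.853000)
  predictor → (1.428000, -0.169980)
  k2 = (0.268620, 1.216520)
  → (1.609665, -0.278182)
0.340000: (1.609665, -0.278182)
  k1 = (0.160418, 1.414535)
  predictor → (1.664208, 0.202760)
  k2 = (1.079960, 1.133986)
  → (1.820530, 0.155067)
(x_1(0.68), x_2(0.68)) ≈ (1.8205, 0.1551)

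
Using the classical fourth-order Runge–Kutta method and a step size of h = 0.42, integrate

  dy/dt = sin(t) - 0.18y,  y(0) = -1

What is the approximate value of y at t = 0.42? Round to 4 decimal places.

RK4: k1 = f(t_n, y_n); k2 = f(t_n + h/2, y_n + (h/2)·k1); k3 = f(t_n + h/2, y_n + (h/2)·k2); k4 = f(t_n + h, y_n + h·k3); y_{n+1} = y_n + (h/6)·(k1 + 2k2 + 2k3 + k4).
t=0.000000, y=-1.000000:
  k1 = f(0.000000, -1.000000) = 0.180000
  k2 = f(0.210000, -0.962200) = 0.381656
  k3 = f(0.210000, -0.919852) = 0.374033
  k4 = f(0.420000, -0.842906) = 0.559484
  y ← -1.000000 + (0.42/6)·(k1 + 2k2 + 2k3 + k4) = -0.842440
y(0.42) ≈ -0.8424

-0.8424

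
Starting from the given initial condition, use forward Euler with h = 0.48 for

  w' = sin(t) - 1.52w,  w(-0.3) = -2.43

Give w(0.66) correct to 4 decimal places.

Euler: w_{n+1} = w_n + h·f(t_n, w_n).
t=-0.300000, w=-2.430000: f=3.398080 → w ← -2.430000 + 0.48·3.398080 = -0.798922
t=0.180000, w=-0.798922: f=1.393391 → w ← -0.798922 + 0.48·1.393391 = -0.130094
w(0.66) ≈ -0.1301

-0.1301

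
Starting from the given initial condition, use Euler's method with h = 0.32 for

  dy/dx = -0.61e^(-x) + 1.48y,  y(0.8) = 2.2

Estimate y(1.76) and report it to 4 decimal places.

6.7093

Euler: y_{n+1} = y_n + h·f(x_n, y_n).
x=0.800000, y=2.200000: f=2.981909 → y ← 2.200000 + 0.32·2.981909 = 3.154211
x=1.120000, y=3.154211: f=4.469202 → y ← 3.154211 + 0.32·4.469202 = 4.584355
x=1.440000, y=4.584355: f=6.640320 → y ← 4.584355 + 0.32·6.640320 = 6.709258
y(1.76) ≈ 6.7093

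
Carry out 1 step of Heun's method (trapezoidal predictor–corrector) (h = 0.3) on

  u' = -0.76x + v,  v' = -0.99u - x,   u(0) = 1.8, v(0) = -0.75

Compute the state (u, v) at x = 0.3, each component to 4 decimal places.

1.4606, -1.2962

Heun on (u,v): k1 = f(x_n, state_n); k2 = f(x_n + h, state_n + h·k1); state_{n+1} = state_n + (h/2)·(k1 + k2).
0.000000: (1.800000, -0.750000)
  k1 = (-0.750000, -1.782000)
  predictor → (1.575000, -1.284600)
  k2 = (-1.512600, -1.859250)
  → (1.460610, -1.296188)
(u(0.3), v(0.3)) ≈ (1.4606, -1.2962)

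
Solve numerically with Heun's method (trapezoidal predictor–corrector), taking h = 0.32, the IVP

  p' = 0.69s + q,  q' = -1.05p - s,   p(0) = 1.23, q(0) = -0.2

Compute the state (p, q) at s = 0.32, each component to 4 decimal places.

Heun on (p,q): k1 = f(s_n, state_n); k2 = f(s_n + h, state_n + h·k1); state_{n+1} = state_n + (h/2)·(k1 + k2).
0.000000: (1.230000, -0.200000)
  k1 = (-0.200000, -1.291500)
  predictor → (1.166000, -0.613280)
  k2 = (-0.392480, -1.544300)
  → (1.135203, -0.653728)
(p(0.32), q(0.32)) ≈ (1.1352, -0.6537)

1.1352, -0.6537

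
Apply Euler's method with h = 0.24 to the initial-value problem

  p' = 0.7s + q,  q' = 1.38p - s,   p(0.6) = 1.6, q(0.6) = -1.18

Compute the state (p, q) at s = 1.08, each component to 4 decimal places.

Euler on (p,q): p_{n+1} = p_n + h·p', q_{n+1} = q_n + h·q'.
0.600000: (1.600000, -1.180000); f=(-0.760000, 1.608000) → (1.417600, -0.794080)
0.840000: (1.417600, -0.794080); f=(-0.206080, 1.116288) → (1.368141, -0.526171)
(p(1.08), q(1.08)) ≈ (1.3681, -0.5262)

1.3681, -0.5262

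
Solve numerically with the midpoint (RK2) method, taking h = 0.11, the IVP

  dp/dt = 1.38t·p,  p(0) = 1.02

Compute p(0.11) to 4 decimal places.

Midpoint: k1 = f(t_n, p_n); k2 = f(t_n + h/2, p_n + (h/2)·k1); p_{n+1} = p_n + h·k2.
t=0.000000, p=1.020000:
  k1 = f(0.000000, 1.020000) = 0.000000
  k2 = f(0.055000, 1.020000) = 0.077418
  p ← 1.020000 + 0.11·0.077418 = 1.028516
p(0.11) ≈ 1.0285

1.0285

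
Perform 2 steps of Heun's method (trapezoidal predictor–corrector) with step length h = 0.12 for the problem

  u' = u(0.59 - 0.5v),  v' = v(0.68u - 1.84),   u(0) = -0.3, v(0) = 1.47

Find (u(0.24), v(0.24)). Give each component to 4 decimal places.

-0.3010, 0.9057

Heun on (u,v): k1 = f(t_n, state_n); k2 = f(t_n + h, state_n + h·k1); state_{n+1} = state_n + (h/2)·(k1 + k2).
0.000000: (-0.300000, 1.470000)
  k1 = (0.043500, -3.004680)
  predictor → (-0.294780, 1.109438)
  k2 = (-0.010400, -2.263754)
  → (-0.298014, 1.153894)
0.120000: (-0.298014, 1.153894)
  k1 = (-0.003890, -2.357001)
  predictor → (-0.298481, 0.871054)
  k2 = (-0.046107, -1.779534)
  → (-0.301014, 0.905702)
(u(0.24), v(0.24)) ≈ (-0.3010, 0.9057)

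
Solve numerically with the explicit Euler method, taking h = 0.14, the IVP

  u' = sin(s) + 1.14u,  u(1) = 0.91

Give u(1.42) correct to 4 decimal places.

Euler: u_{n+1} = u_n + h·f(s_n, u_n).
s=1.000000, u=0.910000: f=1.878871 → u ← 0.910000 + 0.14·1.878871 = 1.173042
s=1.140000, u=1.173042: f=2.245901 → u ← 1.173042 + 0.14·2.245901 = 1.487468
s=1.280000, u=1.487468: f=2.653730 → u ← 1.487468 + 0.14·2.653730 = 1.858990
u(1.42) ≈ 1.8590

1.8590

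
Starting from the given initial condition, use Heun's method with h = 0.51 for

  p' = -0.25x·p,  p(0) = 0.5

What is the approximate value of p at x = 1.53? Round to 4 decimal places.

Heun: k1 = f(x_n, p_n); k2 = f(x_n + h, p_n + h·k1); p_{n+1} = p_n + (h/2)·(k1 + k2).
x=0.000000, p=0.500000:
  k1 = f(0.000000, 0.500000) = 0.000000
  k2 = f(0.510000, 0.500000) = -0.063750
  p ← 0.500000 + (0.51/2)·(0.000000 + (-0.063750)) = 0.483744
x=0.510000, p=0.483744:
  k1 = f(0.510000, 0.483744) = -0.061677
  k2 = f(1.020000, 0.452288) = -0.115334
  p ← 0.483744 + (0.51/2)·(-0.061677 + (-0.115334)) = 0.438606
x=1.020000, p=0.438606:
  k1 = f(1.020000, 0.438606) = -0.111845
  k2 = f(1.530000, 0.381565) = -0.145949
  p ← 0.438606 + (0.51/2)·(-0.111845 + (-0.145949)) = 0.372869
p(1.53) ≈ 0.3729

0.3729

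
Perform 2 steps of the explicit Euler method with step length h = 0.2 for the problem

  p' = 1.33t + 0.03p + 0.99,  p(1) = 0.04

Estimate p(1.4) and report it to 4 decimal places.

1.0245

Euler: p_{n+1} = p_n + h·f(t_n, p_n).
t=1.000000, p=0.040000: f=2.321200 → p ← 0.040000 + 0.2·2.321200 = 0.504240
t=1.200000, p=0.504240: f=2.601127 → p ← 0.504240 + 0.2·2.601127 = 1.024465
p(1.4) ≈ 1.0245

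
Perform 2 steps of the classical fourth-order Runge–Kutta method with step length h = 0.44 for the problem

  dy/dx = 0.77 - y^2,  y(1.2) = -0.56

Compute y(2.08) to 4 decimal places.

0.0147

RK4: k1 = f(x_n, y_n); k2 = f(x_n + h/2, y_n + (h/2)·k1); k3 = f(x_n + h/2, y_n + (h/2)·k2); k4 = f(x_n + h, y_n + h·k3); y_{n+1} = y_n + (h/6)·(k1 + 2k2 + 2k3 + k4).
x=1.200000, y=-0.560000:
  k1 = f(1.200000, -0.560000) = 0.456400
  k2 = f(1.420000, -0.459592) = 0.558775
  k3 = f(1.420000, -0.437069) = 0.578970
  k4 = f(1.640000, -0.305253) = 0.676821
  y ← -0.560000 + (0.44/6)·(k1 + 2k2 + 2k3 + k4) = -0.310028
x=1.640000, y=-0.310028:
  k1 = f(1.640000, -0.310028) = 0.673883
  k2 = f(1.860000, -0.161774) = 0.743829
  k3 = f(1.860000, -0.146385) = 0.748571
  k4 = f(2.080000, 0.019344) = 0.769626
  y ← -0.310028 + (0.44/6)·(k1 + 2k2 + 2k3 + k4) = 0.014715
y(2.08) ≈ 0.0147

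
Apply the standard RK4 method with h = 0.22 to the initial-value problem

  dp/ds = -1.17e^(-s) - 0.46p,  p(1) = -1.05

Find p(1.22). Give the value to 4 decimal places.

-1.0296

RK4: k1 = f(s_n, p_n); k2 = f(s_n + h/2, p_n + (h/2)·k1); k3 = f(s_n + h/2, p_n + (h/2)·k2); k4 = f(s_n + h, p_n + h·k3); p_{n+1} = p_n + (h/6)·(k1 + 2k2 + 2k3 + k4).
s=1.000000, p=-1.050000:
  k1 = f(1.000000, -1.050000) = 0.052581
  k2 = f(1.110000, -1.044216) = 0.094755
  k3 = f(1.110000, -1.039577) = 0.092621
  k4 = f(1.220000, -1.029623) = 0.128207
  p ← -1.050000 + (0.22/6)·(k1 + 2k2 + 2k3 + k4) = -1.029630
p(1.22) ≈ -1.0296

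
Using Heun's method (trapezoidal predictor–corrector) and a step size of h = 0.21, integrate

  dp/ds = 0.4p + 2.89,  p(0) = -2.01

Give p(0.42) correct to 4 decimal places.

-1.0571

Heun: k1 = f(s_n, p_n); k2 = f(s_n + h, p_n + h·k1); p_{n+1} = p_n + (h/2)·(k1 + k2).
s=0.000000, p=-2.010000:
  k1 = f(0.000000, -2.010000) = 2.086000
  k2 = f(0.210000, -1.571940) = 2.261224
  p ← -2.010000 + (0.21/2)·(2.086000 + 2.261224) = -1.553541
s=0.210000, p=-1.553541:
  k1 = f(0.210000, -1.553541) = 2.268583
  k2 = f(0.420000, -1.077139) = 2.459144
  p ← -1.553541 + (0.21/2)·(2.268583 + 2.459144) = -1.057130
p(0.42) ≈ -1.0571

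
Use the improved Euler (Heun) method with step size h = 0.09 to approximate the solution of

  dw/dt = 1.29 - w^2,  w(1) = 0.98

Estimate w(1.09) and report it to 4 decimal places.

1.0070

Heun: k1 = f(t_n, w_n); k2 = f(t_n + h, w_n + h·k1); w_{n+1} = w_n + (h/2)·(k1 + k2).
t=1.000000, w=0.980000:
  k1 = f(1.000000, 0.980000) = 0.329600
  k2 = f(1.090000, 1.009664) = 0.270579
  w ← 0.980000 + (0.09/2)·(0.329600 + 0.270579) = 1.007008
w(1.09) ≈ 1.0070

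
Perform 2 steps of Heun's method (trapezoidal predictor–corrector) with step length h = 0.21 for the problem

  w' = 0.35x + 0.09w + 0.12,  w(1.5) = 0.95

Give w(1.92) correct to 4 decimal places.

Heun: k1 = f(x_n, w_n); k2 = f(x_n + h, w_n + h·k1); w_{n+1} = w_n + (h/2)·(k1 + k2).
x=1.500000, w=0.950000:
  k1 = f(1.500000, 0.950000) = 0.730500
  k2 = f(1.710000, 1.103405) = 0.817806
  w ← 0.950000 + (0.21/2)·(0.730500 + 0.817806) = 1.112572
x=1.710000, w=1.112572:
  k1 = f(1.710000, 1.112572) = 0.818631
  k2 = f(1.920000, 1.284485) = 0.907604
  w ← 1.112572 + (0.21/2)·(0.818631 + 0.907604) = 1.293827
w(1.92) ≈ 1.2938

1.2938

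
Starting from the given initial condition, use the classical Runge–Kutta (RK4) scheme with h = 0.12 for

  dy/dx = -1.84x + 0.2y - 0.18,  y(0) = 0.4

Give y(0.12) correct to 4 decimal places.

RK4: k1 = f(x_n, y_n); k2 = f(x_n + h/2, y_n + (h/2)·k1); k3 = f(x_n + h/2, y_n + (h/2)·k2); k4 = f(x_n + h, y_n + h·k3); y_{n+1} = y_n + (h/6)·(k1 + 2k2 + 2k3 + k4).
x=0.000000, y=0.400000:
  k1 = f(0.000000, 0.400000) = -0.100000
  k2 = f(0.060000, 0.394000) = -0.211600
  k3 = f(0.060000, 0.387304) = -0.212939
  k4 = f(0.120000, 0.374447) = -0.325911
  y ← 0.400000 + (0.12/6)·(k1 + 2k2 + 2k3 + k4) = 0.374500
y(0.12) ≈ 0.3745

0.3745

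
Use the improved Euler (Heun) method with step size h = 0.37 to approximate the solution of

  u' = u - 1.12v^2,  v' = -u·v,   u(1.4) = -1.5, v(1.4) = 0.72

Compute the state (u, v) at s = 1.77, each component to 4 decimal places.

Heun on (u,v): k1 = f(s_n, state_n); k2 = f(s_n + h, state_n + h·k1); state_{n+1} = state_n + (h/2)·(k1 + k2).
1.400000: (-1.500000, 0.720000)
  k1 = (-2.080608, 1.080000)
  predictor → (-2.269825, 1.119600)
  k2 = (-3.673750, 2.541296)
  → (-2.564556, 1.389940)
(u(1.77), v(1.77)) ≈ (-2.5646, 1.3899)

-2.5646, 1.3899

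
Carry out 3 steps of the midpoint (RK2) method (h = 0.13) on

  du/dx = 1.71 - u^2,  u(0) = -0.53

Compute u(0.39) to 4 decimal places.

0.1053

Midpoint: k1 = f(x_n, u_n); k2 = f(x_n + h/2, u_n + (h/2)·k1); u_{n+1} = u_n + h·k2.
x=0.000000, u=-0.530000:
  k1 = f(0.000000, -0.530000) = 1.429100
  k2 = f(0.065000, -0.437109) = 1.518936
  u ← -0.530000 + 0.13·1.518936 = -0.332538
x=0.130000, u=-0.332538:
  k1 = f(0.130000, -0.332538) = 1.599418
  k2 = f(0.195000, -0.228576) = 1.657753
  u ← -0.332538 + 0.13·1.657753 = -0.117030
x=0.260000, u=-0.117030:
  k1 = f(0.260000, -0.117030) = 1.696304
  k2 = f(0.325000, -0.006771) = 1.709954
  u ← -0.117030 + 0.13·1.709954 = 0.105264
u(0.39) ≈ 0.1053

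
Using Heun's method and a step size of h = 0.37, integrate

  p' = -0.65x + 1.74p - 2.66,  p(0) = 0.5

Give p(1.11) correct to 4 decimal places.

Heun: k1 = f(x_n, p_n); k2 = f(x_n + h, p_n + h·k1); p_{n+1} = p_n + (h/2)·(k1 + k2).
x=0.000000, p=0.500000:
  k1 = f(0.000000, 0.500000) = -1.790000
  k2 = f(0.370000, -0.162300) = -3.182902
  p ← 0.500000 + (0.37/2)·(-1.790000 + (-3.182902)) = -0.419987
x=0.370000, p=-0.419987:
  k1 = f(0.370000, -0.419987) = -3.631277
  k2 = f(0.740000, -1.763559) = -6.209593
  p ← -0.419987 + (0.37/2)·(-3.631277 + (-6.209593)) = -2.240548
x=0.740000, p=-2.240548:
  k1 = f(0.740000, -2.240548) = -7.039553
  k2 = f(1.110000, -4.845183) = -11.812118
  p ← -2.240548 + (0.37/2)·(-7.039553 + (-11.812118)) = -5.728107
p(1.11) ≈ -5.7281

-5.7281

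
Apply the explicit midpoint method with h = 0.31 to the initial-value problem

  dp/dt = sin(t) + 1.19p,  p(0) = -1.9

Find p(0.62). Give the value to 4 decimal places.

-3.6979

Midpoint: k1 = f(t_n, p_n); k2 = f(t_n + h/2, p_n + (h/2)·k1); p_{n+1} = p_n + h·k2.
t=0.000000, p=-1.900000:
  k1 = f(0.000000, -1.900000) = -2.261000
  k2 = f(0.155000, -2.250455) = -2.523661
  p ← -1.900000 + 0.31·(-2.523661) = -2.682335
t=0.310000, p=-2.682335:
  k1 = f(0.310000, -2.682335) = -2.886920
  k2 = f(0.465000, -3.129808) = -3.276048
  p ← -2.682335 + 0.31·(-3.276048) = -3.697910
p(0.62) ≈ -3.6979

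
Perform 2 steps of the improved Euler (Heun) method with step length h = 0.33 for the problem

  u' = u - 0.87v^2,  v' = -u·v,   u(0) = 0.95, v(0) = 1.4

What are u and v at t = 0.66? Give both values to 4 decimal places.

0.8126, 0.8301

Heun on (u,v): k1 = f(t_n, state_n); k2 = f(t_n + h, state_n + h·k1); state_{n+1} = state_n + (h/2)·(k1 + k2).
0.000000: (0.950000, 1.400000)
  k1 = (-0.755200, -1.330000)
  predictor → (0.700784, 0.961100)
  k2 = (-0.102846, -0.673524)
  → (0.808422, 1.069419)
0.330000: (0.808422, 1.069419)
  k1 = (-0.186559, -0.864542)
  predictor → (0.746858, 0.784120)
  k2 = (0.211944, -0.585626)
  → (0.812611, 0.830141)
(u(0.66), v(0.66)) ≈ (0.8126, 0.8301)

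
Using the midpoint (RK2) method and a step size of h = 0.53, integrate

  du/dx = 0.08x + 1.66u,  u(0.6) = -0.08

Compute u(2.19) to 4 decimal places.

-0.3914

Midpoint: k1 = f(x_n, u_n); k2 = f(x_n + h/2, u_n + (h/2)·k1); u_{n+1} = u_n + h·k2.
x=0.600000, u=-0.080000:
  k1 = f(0.600000, -0.080000) = -0.084800
  k2 = f(0.865000, -0.102472) = -0.100904
  u ← -0.080000 + 0.53·(-0.100904) = -0.133479
x=1.130000, u=-0.133479:
  k1 = f(1.130000, -0.133479) = -0.131175
  k2 = f(1.395000, -0.168240) = -0.167679
  u ← -0.133479 + 0.53·(-0.167679) = -0.222349
x=1.660000, u=-0.222349:
  k1 = f(1.660000, -0.222349) = -0.236299
  k2 = f(1.925000, -0.284968) = -0.319046
  u ← -0.222349 + 0.53·(-0.319046) = -0.391443
u(2.19) ≈ -0.3914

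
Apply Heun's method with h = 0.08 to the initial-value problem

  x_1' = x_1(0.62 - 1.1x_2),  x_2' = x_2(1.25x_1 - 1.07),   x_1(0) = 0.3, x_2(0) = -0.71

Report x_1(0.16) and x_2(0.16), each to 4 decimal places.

Heun on (x_1,x_2): k1 = f(t_n, state_n); k2 = f(t_n + h, state_n + h·k1); state_{n+1} = state_n + (h/2)·(k1 + k2).
0.000000: (0.300000, -0.710000)
  k1 = (0.420300, 0.493450)
  predictor → (0.333624, -0.670524)
  k2 = (0.452920, 0.437832)
  → (0.334929, -0.672749)
0.080000: (0.334929, -0.672749)
  k1 = (0.455511, 0.438187)
  predictor → (0.371370, -0.637694)
  k2 = (0.490751, 0.386307)
  → (0.372779, -0.639769)
(x_1(0.16), x_2(0.16)) ≈ (0.3728, -0.6398)

0.3728, -0.6398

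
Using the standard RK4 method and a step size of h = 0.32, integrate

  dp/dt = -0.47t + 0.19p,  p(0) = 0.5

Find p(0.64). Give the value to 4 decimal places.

0.4644

RK4: k1 = f(t_n, p_n); k2 = f(t_n + h/2, p_n + (h/2)·k1); k3 = f(t_n + h/2, p_n + (h/2)·k2); k4 = f(t_n + h, p_n + h·k3); p_{n+1} = p_n + (h/6)·(k1 + 2k2 + 2k3 + k4).
t=0.000000, p=0.500000:
  k1 = f(0.000000, 0.500000) = 0.095000
  k2 = f(0.160000, 0.515200) = 0.022688
  k3 = f(0.160000, 0.503630) = 0.020490
  k4 = f(0.320000, 0.506557) = -0.054154
  p ← 0.500000 + (0.32/6)·(k1 + 2k2 + 2k3 + k4) = 0.506784
t=0.320000, p=0.506784:
  k1 = f(0.320000, 0.506784) = -0.054111
  k2 = f(0.480000, 0.498126) = -0.130956
  k3 = f(0.480000, 0.485831) = -0.133292
  k4 = f(0.640000, 0.464131) = -0.212615
  p ← 0.506784 + (0.32/6)·(k1 + 2k2 + 2k3 + k4) = 0.464372
p(0.64) ≈ 0.4644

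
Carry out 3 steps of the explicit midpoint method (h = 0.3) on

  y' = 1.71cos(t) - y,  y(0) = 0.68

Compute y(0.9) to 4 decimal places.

Midpoint: k1 = f(t_n, y_n); k2 = f(t_n + h/2, y_n + (h/2)·k1); y_{n+1} = y_n + h·k2.
t=0.000000, y=0.680000:
  k1 = f(0.000000, 0.680000) = 1.030000
  k2 = f(0.150000, 0.834500) = 0.856299
  y ← 0.680000 + 0.3·0.856299 = 0.936890
t=0.300000, y=0.936890:
  k1 = f(0.300000, 0.936890) = 0.696736
  k2 = f(0.450000, 1.041400) = 0.498365
  y ← 0.936890 + 0.3·0.498365 = 1.086399
t=0.600000, y=1.086399:
  k1 = f(0.600000, 1.086399) = 0.324925
  k2 = f(0.750000, 1.135138) = 0.116050
  y ← 1.086399 + 0.3·0.116050 = 1.121214
y(0.9) ≈ 1.1212

1.1212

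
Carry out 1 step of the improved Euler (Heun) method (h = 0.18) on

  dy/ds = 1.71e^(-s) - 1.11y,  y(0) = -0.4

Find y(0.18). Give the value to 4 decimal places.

-0.0764

Heun: k1 = f(s_n, y_n); k2 = f(s_n + h, y_n + h·k1); y_{n+1} = y_n + (h/2)·(k1 + k2).
s=0.000000, y=-0.400000:
  k1 = f(0.000000, -0.400000) = 2.154000
  k2 = f(0.180000, -0.012280) = 1.441943
  y ← -0.400000 + (0.18/2)·(2.154000 + 1.441943) = -0.076365
y(0.18) ≈ -0.0764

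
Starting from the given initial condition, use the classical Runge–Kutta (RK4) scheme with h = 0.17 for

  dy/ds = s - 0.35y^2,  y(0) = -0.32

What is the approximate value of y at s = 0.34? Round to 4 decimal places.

RK4: k1 = f(s_n, y_n); k2 = f(s_n + h/2, y_n + (h/2)·k1); k3 = f(s_n + h/2, y_n + (h/2)·k2); k4 = f(s_n + h, y_n + h·k3); y_{n+1} = y_n + (h/6)·(k1 + 2k2 + 2k3 + k4).
s=0.000000, y=-0.320000:
  k1 = f(0.000000, -0.320000) = -0.035840
  k2 = f(0.085000, -0.323046) = 0.048474
  k3 = f(0.085000, -0.315880) = 0.050077
  k4 = f(0.170000, -0.311487) = 0.136042
  y ← -0.320000 + (0.17/6)·(k1 + 2k2 + 2k3 + k4) = -0.311576
s=0.170000, y=-0.311576:
  k1 = f(0.170000, -0.311576) = 0.136022
  k2 = f(0.255000, -0.300015) = 0.223497
  k3 = f(0.255000, -0.292579) = 0.225039
  k4 = f(0.340000, -0.273320) = 0.313854
  y ← -0.311576 + (0.17/6)·(k1 + 2k2 + 2k3 + k4) = -0.273413
y(0.34) ≈ -0.2734

-0.2734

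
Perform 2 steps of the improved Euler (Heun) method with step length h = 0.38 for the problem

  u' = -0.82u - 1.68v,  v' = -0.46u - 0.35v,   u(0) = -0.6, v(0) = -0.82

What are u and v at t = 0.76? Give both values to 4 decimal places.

Heun on (u,v): k1 = f(t_n, state_n); k2 = f(t_n + h, state_n + h·k1); state_{n+1} = state_n + (h/2)·(k1 + k2).
0.000000: (-0.600000, -0.820000)
  k1 = (1.869600, 0.563000)
  predictor → (0.110448, -0.606060)
  k2 = (0.927613, 0.161315)
  → (-0.068529, -0.682380)
0.380000: (-0.068529, -0.682380)
  k1 = (1.202593, 0.270357)
  predictor → (0.388456, -0.579645)
  k2 = (0.655269, 0.024186)
  → (0.284464, -0.626417)
(u(0.76), v(0.76)) ≈ (0.2845, -0.6264)

0.2845, -0.6264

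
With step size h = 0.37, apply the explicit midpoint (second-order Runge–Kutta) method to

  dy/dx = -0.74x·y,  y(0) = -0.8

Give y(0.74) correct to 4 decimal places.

Midpoint: k1 = f(x_n, y_n); k2 = f(x_n + h/2, y_n + (h/2)·k1); y_{n+1} = y_n + h·k2.
x=0.000000, y=-0.800000:
  k1 = f(0.000000, -0.800000) = 0.000000
  k2 = f(0.185000, -0.800000) = 0.109520
  y ← -0.800000 + 0.37·0.109520 = -0.759478
x=0.370000, y=-0.759478:
  k1 = f(0.370000, -0.759478) = 0.207945
  k2 = f(0.555000, -0.721008) = 0.296118
  y ← -0.759478 + 0.37·0.296118 = -0.649914
y(0.74) ≈ -0.6499

-0.6499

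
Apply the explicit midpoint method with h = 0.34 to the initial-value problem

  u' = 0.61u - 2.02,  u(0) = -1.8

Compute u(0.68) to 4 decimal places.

Midpoint: k1 = f(x_n, u_n); k2 = f(x_n + h/2, u_n + (h/2)·k1); u_{n+1} = u_n + h·k2.
x=0.000000, u=-1.800000:
  k1 = f(0.000000, -1.800000) = -3.118000
  k2 = f(0.170000, -2.330060) = -3.441337
  u ← -1.800000 + 0.34·(-3.441337) = -2.970054
x=0.340000, u=-2.970054:
  k1 = f(0.340000, -2.970054) = -3.831733
  k2 = f(0.510000, -3.621449) = -4.229084
  u ← -2.970054 + 0.34·(-4.229084) = -4.407943
u(0.68) ≈ -4.4079

-4.4079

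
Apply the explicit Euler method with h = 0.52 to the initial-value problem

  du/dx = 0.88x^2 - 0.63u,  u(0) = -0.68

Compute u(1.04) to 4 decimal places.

Euler: u_{n+1} = u_n + h·f(x_n, u_n).
x=0.000000, u=-0.680000: f=0.428400 → u ← -0.680000 + 0.52·0.428400 = -0.457232
x=0.520000, u=-0.457232: f=0.526008 → u ← -0.457232 + 0.52·0.526008 = -0.183708
u(1.04) ≈ -0.1837

-0.1837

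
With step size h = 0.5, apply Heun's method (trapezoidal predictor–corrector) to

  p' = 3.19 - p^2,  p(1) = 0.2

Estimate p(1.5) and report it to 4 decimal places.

Heun: k1 = f(s_n, p_n); k2 = f(s_n + h, p_n + h·k1); p_{n+1} = p_n + (h/2)·(k1 + k2).
s=1.000000, p=0.200000:
  k1 = f(1.000000, 0.200000) = 3.150000
  k2 = f(1.500000, 1.775000) = 0.039375
  p ← 0.200000 + (0.5/2)·(3.150000 + 0.039375) = 0.997344
p(1.5) ≈ 0.9973

0.9973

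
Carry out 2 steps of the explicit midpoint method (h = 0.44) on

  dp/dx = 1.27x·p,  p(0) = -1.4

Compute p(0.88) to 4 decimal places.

Midpoint: k1 = f(x_n, p_n); k2 = f(x_n + h/2, p_n + (h/2)·k1); p_{n+1} = p_n + h·k2.
x=0.000000, p=-1.400000:
  k1 = f(0.000000, -1.400000) = 0.000000
  k2 = f(0.220000, -1.400000) = -0.391160
  p ← -1.400000 + 0.44·(-0.391160) = -1.572110
x=0.440000, p=-1.572110:
  k1 = f(0.440000, -1.572110) = -0.878495
  k2 = f(0.660000, -1.765379) = -1.479741
  p ← -1.572110 + 0.44·(-1.479741) = -2.223196
p(0.88) ≈ -2.2232

-2.2232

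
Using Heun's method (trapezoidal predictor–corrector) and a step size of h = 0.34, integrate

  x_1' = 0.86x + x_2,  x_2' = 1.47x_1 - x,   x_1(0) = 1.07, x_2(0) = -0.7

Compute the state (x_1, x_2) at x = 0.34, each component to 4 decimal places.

0.9726, -0.2825

Heun on (x_1,x_2): k1 = f(x_n, state_n); k2 = f(x_n + h, state_n + h·k1); state_{n+1} = state_n + (h/2)·(k1 + k2).
0.000000: (1.070000, -0.700000)
  k1 = (-0.700000, 1.572900)
  predictor → (0.832000, -0.165214)
  k2 = (0.127186, 0.883040)
  → (0.972622, -0.282490)
(x_1(0.34), x_2(0.34)) ≈ (0.9726, -0.2825)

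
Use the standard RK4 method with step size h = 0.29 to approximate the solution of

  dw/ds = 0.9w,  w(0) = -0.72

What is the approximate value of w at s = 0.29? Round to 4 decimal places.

RK4: k1 = f(s_n, w_n); k2 = f(s_n + h/2, w_n + (h/2)·k1); k3 = f(s_n + h/2, w_n + (h/2)·k2); k4 = f(s_n + h, w_n + h·k3); w_{n+1} = w_n + (h/6)·(k1 + 2k2 + 2k3 + k4).
s=0.000000, w=-0.720000:
  k1 = f(0.000000, -0.720000) = -0.648000
  k2 = f(0.145000, -0.813960) = -0.732564
  k3 = f(0.145000, -0.826222) = -0.743600
  k4 = f(0.290000, -0.935644) = -0.842079
  w ← -0.720000 + (0.29/6)·(k1 + 2k2 + 2k3 + k4) = -0.934716
w(0.29) ≈ -0.9347

-0.9347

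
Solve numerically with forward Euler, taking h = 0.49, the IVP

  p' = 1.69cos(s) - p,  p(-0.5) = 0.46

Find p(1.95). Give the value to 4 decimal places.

Euler: p_{n+1} = p_n + h·f(s_n, p_n).
s=-0.500000, p=0.460000: f=1.023115 → p ← 0.460000 + 0.49·1.023115 = 0.961326
s=-0.010000, p=0.961326: f=0.728589 → p ← 0.961326 + 0.49·0.728589 = 1.318335
s=0.480000, p=1.318335: f=0.180687 → p ← 1.318335 + 0.49·0.180687 = 1.406871
s=0.970000, p=1.406871: f=-0.451515 → p ← 1.406871 + 0.49·(-0.451515) = 1.185629
s=1.460000, p=1.185629: f=-0.998766 → p ← 1.185629 + 0.49·(-0.998766) = 0.696234
p(1.95) ≈ 0.6962

0.6962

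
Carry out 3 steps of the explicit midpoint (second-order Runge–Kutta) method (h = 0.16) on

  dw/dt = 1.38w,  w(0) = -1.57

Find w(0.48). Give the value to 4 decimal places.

-3.0310

Midpoint: k1 = f(t_n, w_n); k2 = f(t_n + h/2, w_n + (h/2)·k1); w_{n+1} = w_n + h·k2.
t=0.000000, w=-1.570000:
  k1 = f(0.000000, -1.570000) = -2.166600
  k2 = f(0.080000, -1.743328) = -2.405793
  w ← -1.570000 + 0.16·(-2.405793) = -1.954927
t=0.160000, w=-1.954927:
  k1 = f(0.160000, -1.954927) = -2.697799
  k2 = f(0.240000, -2.170751) = -2.995636
  w ← -1.954927 + 0.16·(-2.995636) = -2.434229
t=0.320000, w=-2.434229:
  k1 = f(0.320000, -2.434229) = -3.359235
  k2 = f(0.400000, -2.702967) = -3.730095
  w ← -2.434229 + 0.16·(-3.730095) = -3.031044
w(0.48) ≈ -3.0310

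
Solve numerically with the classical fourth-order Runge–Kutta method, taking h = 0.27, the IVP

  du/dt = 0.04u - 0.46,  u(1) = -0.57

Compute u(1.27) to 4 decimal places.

-0.7011

RK4: k1 = f(t_n, u_n); k2 = f(t_n + h/2, u_n + (h/2)·k1); k3 = f(t_n + h/2, u_n + (h/2)·k2); k4 = f(t_n + h, u_n + h·k3); u_{n+1} = u_n + (h/6)·(k1 + 2k2 + 2k3 + k4).
t=1.000000, u=-0.570000:
  k1 = f(1.000000, -0.570000) = -0.482800
  k2 = f(1.135000, -0.635178) = -0.485407
  k3 = f(1.135000, -0.635530) = -0.485421
  k4 = f(1.270000, -0.701064) = -0.488043
  u ← -0.570000 + (0.27/6)·(k1 + 2k2 + 2k3 + k4) = -0.701062
u(1.27) ≈ -0.7011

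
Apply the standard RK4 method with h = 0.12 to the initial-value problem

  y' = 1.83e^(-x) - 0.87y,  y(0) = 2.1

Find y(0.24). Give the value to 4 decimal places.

RK4: k1 = f(x_n, y_n); k2 = f(x_n + h/2, y_n + (h/2)·k1); k3 = f(x_n + h/2, y_n + (h/2)·k2); k4 = f(x_n + h, y_n + h·k3); y_{n+1} = y_n + (h/6)·(k1 + 2k2 + 2k3 + k4).
x=0.000000, y=2.100000:
  k1 = f(0.000000, 2.100000) = 0.003000
  k2 = f(0.060000, 2.100180) = -0.103728
  k3 = f(0.060000, 2.093776) = -0.098156
  k4 = f(0.120000, 2.088221) = -0.193688
  y ← 2.100000 + (0.12/6)·(k1 + 2k2 + 2k3 + k4) = 2.088111
x=0.120000, y=2.088111:
  k1 = f(0.120000, 2.088111) = -0.193592
  k2 = f(0.180000, 2.076495) = -0.278006
  k3 = f(0.180000, 2.071430) = -0.273600
  k4 = f(0.240000, 2.055279) = -0.348564
  y ← 2.088111 + (0.12/6)·(k1 + 2k2 + 2k3 + k4) = 2.055204
y(0.24) ≈ 2.0552

2.0552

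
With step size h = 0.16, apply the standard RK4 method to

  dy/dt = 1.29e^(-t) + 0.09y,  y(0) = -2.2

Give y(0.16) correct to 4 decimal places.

-2.0398

RK4: k1 = f(t_n, y_n); k2 = f(t_n + h/2, y_n + (h/2)·k1); k3 = f(t_n + h/2, y_n + (h/2)·k2); k4 = f(t_n + h, y_n + h·k3); y_{n+1} = y_n + (h/6)·(k1 + 2k2 + 2k3 + k4).
t=0.000000, y=-2.200000:
  k1 = f(0.000000, -2.200000) = 1.092000
  k2 = f(0.080000, -2.112640) = 1.000682
  k3 = f(0.080000, -2.119945) = 1.000025
  k4 = f(0.160000, -2.039996) = 0.915666
  y ← -2.200000 + (0.16/6)·(k1 + 2k2 + 2k3 + k4) = -2.039758
y(0.16) ≈ -2.0398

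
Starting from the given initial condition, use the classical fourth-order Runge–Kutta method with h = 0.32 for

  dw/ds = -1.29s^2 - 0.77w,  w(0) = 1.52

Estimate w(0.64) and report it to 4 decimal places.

0.8285

RK4: k1 = f(s_n, w_n); k2 = f(s_n + h/2, w_n + (h/2)·k1); k3 = f(s_n + h/2, w_n + (h/2)·k2); k4 = f(s_n + h, w_n + h·k3); w_{n+1} = w_n + (h/6)·(k1 + 2k2 + 2k3 + k4).
s=0.000000, w=1.520000:
  k1 = f(0.000000, 1.520000) = -1.170400
  k2 = f(0.160000, 1.332736) = -1.059231
  k3 = f(0.160000, 1.350523) = -1.072927
  k4 = f(0.320000, 1.176663) = -1.038127
  w ← 1.520000 + (0.32/6)·(k1 + 2k2 + 2k3 + k4) = 1.174782
s=0.320000, w=1.174782:
  k1 = f(0.320000, 1.174782) = -1.036678
  k2 = f(0.480000, 1.008913) = -1.074079
  k3 = f(0.480000, 1.002929) = -1.069471
  k4 = f(0.640000, 0.832551) = -1.169448
  w ← 1.174782 + (0.32/6)·(k1 + 2k2 + 2k3 + k4) = 0.828476
w(0.64) ≈ 0.8285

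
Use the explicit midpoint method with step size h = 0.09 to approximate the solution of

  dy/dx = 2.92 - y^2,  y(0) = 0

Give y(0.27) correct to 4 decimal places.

0.7375

Midpoint: k1 = f(x_n, y_n); k2 = f(x_n + h/2, y_n + (h/2)·k1); y_{n+1} = y_n + h·k2.
x=0.000000, y=0.000000:
  k1 = f(0.000000, 0.000000) = 2.920000
  k2 = f(0.045000, 0.131400) = 2.902734
  y ← 0.000000 + 0.09·2.902734 = 0.261246
x=0.090000, y=0.261246:
  k1 = f(0.090000, 0.261246) = 2.851750
  k2 = f(0.135000, 0.389575) = 2.768231
  y ← 0.261246 + 0.09·2.768231 = 0.510387
x=0.180000, y=0.510387:
  k1 = f(0.180000, 0.510387) = 2.659505
  k2 = f(0.225000, 0.630065) = 2.523019
  y ← 0.510387 + 0.09·2.523019 = 0.737459
y(0.27) ≈ 0.7375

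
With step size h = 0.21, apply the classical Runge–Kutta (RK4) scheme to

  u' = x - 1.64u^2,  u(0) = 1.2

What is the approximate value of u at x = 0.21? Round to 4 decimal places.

RK4: k1 = f(x_n, u_n); k2 = f(x_n + h/2, u_n + (h/2)·k1); k3 = f(x_n + h/2, u_n + (h/2)·k2); k4 = f(x_n + h, u_n + h·k3); u_{n+1} = u_n + (h/6)·(k1 + 2k2 + 2k3 + k4).
x=0.000000, u=1.200000:
  k1 = f(0.000000, 1.200000) = -2.361600
  k2 = f(0.105000, 0.952032) = -1.381438
  k3 = f(0.105000, 1.054949) = -1.720184
  k4 = f(0.210000, 0.838761) = -0.943774
  u ← 1.200000 + (0.21/6)·(k1 + 2k2 + 2k3 + k4) = 0.867198
u(0.21) ≈ 0.8672

0.8672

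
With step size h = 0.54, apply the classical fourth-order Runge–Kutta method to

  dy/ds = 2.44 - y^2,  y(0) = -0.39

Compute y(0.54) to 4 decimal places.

0.8212

RK4: k1 = f(s_n, y_n); k2 = f(s_n + h/2, y_n + (h/2)·k1); k3 = f(s_n + h/2, y_n + (h/2)·k2); k4 = f(s_n + h, y_n + h·k3); y_{n+1} = y_n + (h/6)·(k1 + 2k2 + 2k3 + k4).
s=0.000000, y=-0.390000:
  k1 = f(0.000000, -0.390000) = 2.287900
  k2 = f(0.270000, 0.227733) = 2.388138
  k3 = f(0.270000, 0.254797) = 2.375078
  k4 = f(0.540000, 0.892542) = 1.643368
  y ← -0.390000 + (0.54/6)·(k1 + 2k2 + 2k3 + k4) = 0.821193
y(0.54) ≈ 0.8212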